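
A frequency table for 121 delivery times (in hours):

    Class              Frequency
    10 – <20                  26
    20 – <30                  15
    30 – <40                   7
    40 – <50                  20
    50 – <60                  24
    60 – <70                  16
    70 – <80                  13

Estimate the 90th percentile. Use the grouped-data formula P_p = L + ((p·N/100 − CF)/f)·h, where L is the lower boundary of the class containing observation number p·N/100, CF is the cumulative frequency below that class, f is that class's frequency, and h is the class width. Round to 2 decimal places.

70.69

N = 121; target position k = 90/100 · 121 = 108.9.
Cumulative frequencies: 26, 41, 48, 68, 92, 108, 121.
Observation 108.9 falls in the class 70 – <80.
L = 70, CF = 108, f = 13, h = 10.
P90 = 70 + ((108.9 − 108)/13)·10 = 70 + 0.692308 = 70.6923.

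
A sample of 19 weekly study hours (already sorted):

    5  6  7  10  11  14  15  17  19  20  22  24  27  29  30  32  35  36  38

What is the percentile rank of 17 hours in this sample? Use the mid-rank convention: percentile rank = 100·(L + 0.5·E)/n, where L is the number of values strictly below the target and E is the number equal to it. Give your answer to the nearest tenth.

Count below 17: L = 7; count equal: E = 1; n = 19.
Percentile rank = 100·(7 + 0.5·1)/19 = 100·7.5/19 = 39.47.

39.5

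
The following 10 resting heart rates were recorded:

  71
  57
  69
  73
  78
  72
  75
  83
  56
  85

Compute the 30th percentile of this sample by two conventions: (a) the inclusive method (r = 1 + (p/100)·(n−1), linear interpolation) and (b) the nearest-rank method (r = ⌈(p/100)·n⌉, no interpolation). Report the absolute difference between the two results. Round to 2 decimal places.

1.40

Sorted: 56, 57, 69, 71, 72, 73, 75, 78, 83, 85.
n = 10.
(a) r = 3.7; between ranks 3 (69) and 4 (71): 70.4.
(b) the nearest-rank method: rank 3 → 69.
|70.4 − 69| = 1.4.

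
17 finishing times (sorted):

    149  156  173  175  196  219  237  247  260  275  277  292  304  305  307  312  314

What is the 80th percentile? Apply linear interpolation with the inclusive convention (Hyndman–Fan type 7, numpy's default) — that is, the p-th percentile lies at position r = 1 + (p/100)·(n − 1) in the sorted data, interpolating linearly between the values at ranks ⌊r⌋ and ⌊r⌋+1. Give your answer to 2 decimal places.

304.80

n = 17.
r = 1 + (80/100)·(17 − 1) = 1 + 12.8 = 13.8.
Rank 13 is 304 and rank 14 is 305.
Interpolate: 304 + 0.8·(305 − 304) = 304 + 0.8·1 = 304.8.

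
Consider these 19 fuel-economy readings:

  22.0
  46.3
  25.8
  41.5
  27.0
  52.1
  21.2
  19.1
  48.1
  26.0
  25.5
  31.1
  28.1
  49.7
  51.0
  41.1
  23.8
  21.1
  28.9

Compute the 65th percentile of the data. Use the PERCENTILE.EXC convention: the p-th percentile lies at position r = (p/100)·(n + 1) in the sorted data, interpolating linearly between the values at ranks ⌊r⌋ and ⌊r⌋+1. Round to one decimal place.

Sorted: 19.1, 21.1, 21.2, 22.0, 23.8, 25.5, 25.8, 26.0, 27.0, 28.1, 28.9, 31.1, 41.1, 41.5, 46.3, 48.1, 49.7, 51.0, 52.1.
n = 19.
r = (65/100)·(19 + 1) = 13.
r is an integer, so P65 is the value at rank 13: 41.1.

41.1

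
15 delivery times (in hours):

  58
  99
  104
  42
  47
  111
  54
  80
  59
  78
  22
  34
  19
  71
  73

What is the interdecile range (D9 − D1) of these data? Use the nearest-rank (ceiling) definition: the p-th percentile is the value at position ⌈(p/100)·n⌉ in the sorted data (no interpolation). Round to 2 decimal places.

82.00

Sorted: 19, 22, 34, 42, 47, 54, 58, 59, 71, 73, 78, 80, 99, 104, 111.
n = 15.
P10: rank ⌈10/100·15⌉ = 2 → 22.
P90: rank ⌈90/100·15⌉ = 14 → 104.
Difference: 104 − 22 = 82.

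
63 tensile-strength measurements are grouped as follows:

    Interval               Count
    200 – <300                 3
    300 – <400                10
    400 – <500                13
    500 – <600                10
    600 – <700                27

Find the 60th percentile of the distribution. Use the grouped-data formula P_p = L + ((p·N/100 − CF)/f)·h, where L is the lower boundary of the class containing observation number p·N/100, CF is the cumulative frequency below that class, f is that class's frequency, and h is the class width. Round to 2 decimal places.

N = 63; target position k = 60/100 · 63 = 37.8.
Cumulative frequencies: 3, 13, 26, 36, 63.
Observation 37.8 falls in the class 600 – <700.
L = 600, CF = 36, f = 27, h = 100.
P60 = 600 + ((37.8 − 36)/27)·100 = 600 + 6.66667 = 606.667.

606.67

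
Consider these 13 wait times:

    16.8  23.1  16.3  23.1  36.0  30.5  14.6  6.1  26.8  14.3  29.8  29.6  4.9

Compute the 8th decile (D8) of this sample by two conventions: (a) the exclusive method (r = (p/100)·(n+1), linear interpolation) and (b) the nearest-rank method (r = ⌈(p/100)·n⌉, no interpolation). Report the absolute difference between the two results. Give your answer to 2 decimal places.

0.14

Sorted: 4.9, 6.1, 14.3, 14.6, 16.3, 16.8, 23.1, 23.1, 26.8, 29.6, 29.8, 30.5, 36.0.
n = 13.
(a) r = 11.2; between ranks 11 (29.8) and 12 (30.5): 29.94.
(b) the nearest-rank method: rank 11 → 29.8.
|29.94 − 29.8| = 0.14.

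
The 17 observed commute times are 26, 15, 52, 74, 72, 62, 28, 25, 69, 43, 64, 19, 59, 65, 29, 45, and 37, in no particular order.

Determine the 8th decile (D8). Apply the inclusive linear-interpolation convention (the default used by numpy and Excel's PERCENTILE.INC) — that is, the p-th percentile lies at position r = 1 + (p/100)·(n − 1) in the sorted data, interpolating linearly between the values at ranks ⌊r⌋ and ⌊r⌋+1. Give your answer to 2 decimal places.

64.80

Sorted: 15, 19, 25, 26, 28, 29, 37, 43, 45, 52, 59, 62, 64, 65, 69, 72, 74.
n = 17.
r = 1 + (80/100)·(17 − 1) = 1 + 12.8 = 13.8.
Rank 13 is 64 and rank 14 is 65.
Interpolate: 64 + 0.8·(65 − 64) = 64 + 0.8·1 = 64.8.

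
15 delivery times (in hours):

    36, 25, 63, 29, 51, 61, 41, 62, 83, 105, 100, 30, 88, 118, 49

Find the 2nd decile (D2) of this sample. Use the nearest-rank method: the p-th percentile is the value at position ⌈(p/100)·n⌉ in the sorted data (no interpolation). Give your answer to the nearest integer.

Sorted: 25, 29, 30, 36, 41, 49, 51, 61, 62, 63, 83, 88, 100, 105, 118.
n = 15.
Position = ⌈20/100 · 15⌉ = ⌈3⌉ = 3.
The value at rank 3 is 30.

30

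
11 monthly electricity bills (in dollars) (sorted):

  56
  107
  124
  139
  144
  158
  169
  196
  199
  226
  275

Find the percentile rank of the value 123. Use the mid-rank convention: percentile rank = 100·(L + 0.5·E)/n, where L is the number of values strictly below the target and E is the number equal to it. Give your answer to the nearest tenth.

Count below 123: L = 2; count equal: E = 0; n = 11.
Percentile rank = 100·(2 + 0.5·0)/11 = 100·2/11 = 18.18.

18.2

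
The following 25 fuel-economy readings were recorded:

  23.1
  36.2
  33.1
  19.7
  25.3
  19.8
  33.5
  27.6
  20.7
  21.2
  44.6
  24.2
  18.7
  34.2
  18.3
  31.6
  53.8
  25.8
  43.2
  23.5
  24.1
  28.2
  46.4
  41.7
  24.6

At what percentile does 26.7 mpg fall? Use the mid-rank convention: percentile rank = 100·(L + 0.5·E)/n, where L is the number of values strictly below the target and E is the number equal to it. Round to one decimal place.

Sorted: 18.3, 18.7, 19.7, 19.8, 20.7, 21.2, 23.1, 23.5, 24.1, 24.2, 24.6, 25.3, 25.8, 27.6, 28.2, 31.6, 33.1, 33.5, 34.2, 36.2, 41.7, 43.2, 44.6, 46.4, 53.8.
Count below 26.7: L = 13; count equal: E = 0; n = 25.
Percentile rank = 100·(13 + 0.5·0)/25 = 100·13/25 = 52.

52.0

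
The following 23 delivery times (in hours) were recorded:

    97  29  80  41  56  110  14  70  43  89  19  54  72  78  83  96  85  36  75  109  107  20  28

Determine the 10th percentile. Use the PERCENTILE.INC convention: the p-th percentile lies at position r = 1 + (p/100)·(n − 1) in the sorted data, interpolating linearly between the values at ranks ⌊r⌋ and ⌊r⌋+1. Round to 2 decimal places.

Sorted: 14, 19, 20, 28, 29, 36, 41, 43, 54, 56, 70, 72, 75, 78, 80, 83, 85, 89, 96, 97, 107, 109, 110.
n = 23.
r = 1 + (10/100)·(23 − 1) = 1 + 2.2 = 3.2.
Rank 3 is 20 and rank 4 is 28.
Interpolate: 20 + 0.2·(28 − 20) = 20 + 0.2·8 = 21.6.

21.60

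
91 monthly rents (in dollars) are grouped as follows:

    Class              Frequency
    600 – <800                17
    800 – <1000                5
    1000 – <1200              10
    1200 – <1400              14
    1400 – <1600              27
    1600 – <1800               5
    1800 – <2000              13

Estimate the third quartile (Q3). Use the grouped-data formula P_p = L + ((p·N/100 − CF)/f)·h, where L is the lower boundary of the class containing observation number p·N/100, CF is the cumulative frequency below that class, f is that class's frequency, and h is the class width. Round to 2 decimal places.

1564.81

N = 91; target position k = 75/100 · 91 = 68.25.
Cumulative frequencies: 17, 22, 32, 46, 73, 78, 91.
Observation 68.25 falls in the class 1400 – <1600.
L = 1400, CF = 46, f = 27, h = 200.
P75 = 1400 + ((68.25 − 46)/27)·200 = 1400 + 164.815 = 1564.81.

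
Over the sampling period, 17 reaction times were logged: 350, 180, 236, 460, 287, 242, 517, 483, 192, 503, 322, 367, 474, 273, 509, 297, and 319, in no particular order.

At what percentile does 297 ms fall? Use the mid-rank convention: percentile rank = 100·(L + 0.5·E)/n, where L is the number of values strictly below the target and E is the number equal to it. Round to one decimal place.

Sorted: 180, 192, 236, 242, 273, 287, 297, 319, 322, 350, 367, 460, 474, 483, 503, 509, 517.
Count below 297: L = 6; count equal: E = 1; n = 17.
Percentile rank = 100·(6 + 0.5·1)/17 = 100·6.5/17 = 38.24.

38.2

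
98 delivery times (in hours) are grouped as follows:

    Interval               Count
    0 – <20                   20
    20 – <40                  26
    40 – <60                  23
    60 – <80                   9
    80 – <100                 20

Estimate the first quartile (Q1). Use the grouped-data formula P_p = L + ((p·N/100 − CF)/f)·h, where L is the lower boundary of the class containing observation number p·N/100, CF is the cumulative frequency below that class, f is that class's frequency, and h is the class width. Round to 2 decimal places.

N = 98; target position k = 25/100 · 98 = 24.5.
Cumulative frequencies: 20, 46, 69, 78, 98.
Observation 24.5 falls in the class 20 – <40.
L = 20, CF = 20, f = 26, h = 20.
P25 = 20 + ((24.5 − 20)/26)·20 = 20 + 3.46154 = 23.4615.

23.46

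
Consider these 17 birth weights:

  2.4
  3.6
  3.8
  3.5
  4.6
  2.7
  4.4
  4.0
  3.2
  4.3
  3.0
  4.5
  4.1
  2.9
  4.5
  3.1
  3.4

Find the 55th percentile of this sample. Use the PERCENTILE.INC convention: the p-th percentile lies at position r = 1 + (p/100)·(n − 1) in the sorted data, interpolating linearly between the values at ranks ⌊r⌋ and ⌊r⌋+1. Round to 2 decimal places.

3.76

Sorted: 2.4, 2.7, 2.9, 3.0, 3.1, 3.2, 3.4, 3.5, 3.6, 3.8, 4.0, 4.1, 4.3, 4.4, 4.5, 4.5, 4.6.
n = 17.
r = 1 + (55/100)·(17 − 1) = 1 + 8.8 = 9.8.
Rank 9 is 3.6 and rank 10 is 3.8.
Interpolate: 3.6 + 0.8·(3.8 − 3.6) = 3.6 + 0.8·0.2 = 3.76.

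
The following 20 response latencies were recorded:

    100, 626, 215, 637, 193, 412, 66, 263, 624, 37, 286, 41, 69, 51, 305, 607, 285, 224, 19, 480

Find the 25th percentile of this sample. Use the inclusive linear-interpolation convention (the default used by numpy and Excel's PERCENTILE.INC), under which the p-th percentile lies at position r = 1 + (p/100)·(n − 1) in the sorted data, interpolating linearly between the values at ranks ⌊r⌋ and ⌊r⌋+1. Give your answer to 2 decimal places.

68.25

Sorted: 19, 37, 41, 51, 66, 69, 100, 193, 215, 224, 263, 285, 286, 305, 412, 480, 607, 624, 626, 637.
n = 20.
r = 1 + (25/100)·(20 − 1) = 1 + 4.75 = 5.75.
Rank 5 is 66 and rank 6 is 69.
Interpolate: 66 + 0.75·(69 − 66) = 66 + 0.75·3 = 68.25.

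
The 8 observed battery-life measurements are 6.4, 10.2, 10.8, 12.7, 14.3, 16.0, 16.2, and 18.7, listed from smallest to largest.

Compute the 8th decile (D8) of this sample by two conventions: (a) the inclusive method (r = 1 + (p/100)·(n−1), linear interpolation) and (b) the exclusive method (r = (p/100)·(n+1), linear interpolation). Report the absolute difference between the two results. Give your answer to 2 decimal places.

0.58

n = 8.
(a) r = 6.6; between ranks 6 (16.0) and 7 (16.2): 16.12.
(b) r = 7.2; between ranks 7 (16.2) and 8 (18.7): 16.7.
|16.12 − 16.7| = 0.58.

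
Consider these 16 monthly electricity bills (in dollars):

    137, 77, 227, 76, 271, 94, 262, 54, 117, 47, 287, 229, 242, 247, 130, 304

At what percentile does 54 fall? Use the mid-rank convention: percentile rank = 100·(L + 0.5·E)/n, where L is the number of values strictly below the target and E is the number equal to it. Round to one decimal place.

9.4

Sorted: 47, 54, 76, 77, 94, 117, 130, 137, 227, 229, 242, 247, 262, 271, 287, 304.
Count below 54: L = 1; count equal: E = 1; n = 16.
Percentile rank = 100·(1 + 0.5·1)/16 = 100·1.5/16 = 9.375.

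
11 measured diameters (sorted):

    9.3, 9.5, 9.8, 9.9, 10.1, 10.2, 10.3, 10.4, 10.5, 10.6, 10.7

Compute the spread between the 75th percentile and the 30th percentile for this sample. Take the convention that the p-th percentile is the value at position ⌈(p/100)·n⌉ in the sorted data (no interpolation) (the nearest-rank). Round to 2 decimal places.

n = 11.
P30: rank ⌈30/100·11⌉ = 4 → 9.9.
P75: rank ⌈75/100·11⌉ = 9 → 10.5.
Difference: 10.5 − 9.9 = 0.6.

0.60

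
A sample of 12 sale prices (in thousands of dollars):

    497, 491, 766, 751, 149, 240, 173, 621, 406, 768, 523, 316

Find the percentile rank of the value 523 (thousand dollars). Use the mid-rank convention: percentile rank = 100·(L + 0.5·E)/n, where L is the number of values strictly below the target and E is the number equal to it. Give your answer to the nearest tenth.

Sorted: 149, 173, 240, 316, 406, 491, 497, 523, 621, 751, 766, 768.
Count below 523: L = 7; count equal: E = 1; n = 12.
Percentile rank = 100·(7 + 0.5·1)/12 = 100·7.5/12 = 62.5.

62.5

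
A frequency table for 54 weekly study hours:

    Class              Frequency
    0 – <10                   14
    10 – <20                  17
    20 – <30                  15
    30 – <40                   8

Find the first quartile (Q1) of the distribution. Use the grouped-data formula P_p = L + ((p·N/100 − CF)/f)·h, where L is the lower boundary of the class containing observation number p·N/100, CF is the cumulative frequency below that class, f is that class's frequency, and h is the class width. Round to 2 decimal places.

N = 54; target position k = 25/100 · 54 = 13.5.
Cumulative frequencies: 14, 31, 46, 54.
Observation 13.5 falls in the class 0 – <10.
L = 0, CF = 0, f = 14, h = 10.
P25 = 0 + ((13.5 − 0)/14)·10 = 0 + 9.64286 = 9.64286.

9.64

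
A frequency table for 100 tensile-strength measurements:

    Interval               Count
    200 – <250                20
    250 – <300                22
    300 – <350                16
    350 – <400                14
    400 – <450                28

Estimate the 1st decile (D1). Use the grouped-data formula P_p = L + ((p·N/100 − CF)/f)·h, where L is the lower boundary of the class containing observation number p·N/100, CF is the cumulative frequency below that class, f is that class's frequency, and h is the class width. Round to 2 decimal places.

N = 100; target position k = 10/100 · 100 = 10.
Cumulative frequencies: 20, 42, 58, 72, 100.
Observation 10 falls in the class 200 – <250.
L = 200, CF = 0, f = 20, h = 50.
P10 = 200 + ((10 − 0)/20)·50 = 200 + 25 = 225.

225.00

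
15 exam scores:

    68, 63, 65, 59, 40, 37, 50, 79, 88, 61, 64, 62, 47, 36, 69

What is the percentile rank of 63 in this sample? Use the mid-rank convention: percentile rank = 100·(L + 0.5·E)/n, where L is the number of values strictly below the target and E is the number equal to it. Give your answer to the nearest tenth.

Sorted: 36, 37, 40, 47, 50, 59, 61, 62, 63, 64, 65, 68, 69, 79, 88.
Count below 63: L = 8; count equal: E = 1; n = 15.
Percentile rank = 100·(8 + 0.5·1)/15 = 100·8.5/15 = 56.67.

56.7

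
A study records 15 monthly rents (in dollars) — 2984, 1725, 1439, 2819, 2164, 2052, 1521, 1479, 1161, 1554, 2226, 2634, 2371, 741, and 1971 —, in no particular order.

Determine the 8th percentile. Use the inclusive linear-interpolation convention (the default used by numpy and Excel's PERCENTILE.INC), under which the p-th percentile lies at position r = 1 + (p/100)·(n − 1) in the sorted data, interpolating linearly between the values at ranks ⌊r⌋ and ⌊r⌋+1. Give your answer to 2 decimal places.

1194.36

Sorted: 741, 1161, 1439, 1479, 1521, 1554, 1725, 1971, 2052, 2164, 2226, 2371, 2634, 2819, 2984.
n = 15.
r = 1 + (8/100)·(15 − 1) = 1 + 1.12 = 2.12.
Rank 2 is 1161 and rank 3 is 1439.
Interpolate: 1161 + 0.12·(1439 − 1161) = 1161 + 0.12·278 = 1194.36.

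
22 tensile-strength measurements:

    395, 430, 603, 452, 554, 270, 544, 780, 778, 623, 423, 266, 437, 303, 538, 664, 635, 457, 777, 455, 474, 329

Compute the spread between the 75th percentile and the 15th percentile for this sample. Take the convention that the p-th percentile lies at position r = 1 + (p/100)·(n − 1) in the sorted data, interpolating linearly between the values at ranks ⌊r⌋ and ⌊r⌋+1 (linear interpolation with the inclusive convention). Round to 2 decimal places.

Sorted: 266, 270, 303, 329, 395, 423, 430, 437, 452, 455, 457, 474, 538, 544, 554, 603, 623, 635, 664, 777, 778, 780.
n = 22.
P15: r = 4.15; ranks 4–5 are 329, 395; interpolating gives 338.9.
P75: r = 16.75; ranks 16–17 are 603, 623; interpolating gives 618.
Difference: 618 − 338.9 = 279.1.

279.10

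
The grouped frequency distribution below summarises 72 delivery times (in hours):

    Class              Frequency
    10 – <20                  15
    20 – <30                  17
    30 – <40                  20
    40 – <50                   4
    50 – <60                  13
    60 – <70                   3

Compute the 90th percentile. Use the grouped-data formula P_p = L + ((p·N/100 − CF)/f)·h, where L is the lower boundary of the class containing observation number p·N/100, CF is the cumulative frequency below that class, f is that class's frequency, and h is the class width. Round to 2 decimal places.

56.77

N = 72; target position k = 90/100 · 72 = 64.8.
Cumulative frequencies: 15, 32, 52, 56, 69, 72.
Observation 64.8 falls in the class 50 – <60.
L = 50, CF = 56, f = 13, h = 10.
P90 = 50 + ((64.8 − 56)/13)·10 = 50 + 6.76923 = 56.7692.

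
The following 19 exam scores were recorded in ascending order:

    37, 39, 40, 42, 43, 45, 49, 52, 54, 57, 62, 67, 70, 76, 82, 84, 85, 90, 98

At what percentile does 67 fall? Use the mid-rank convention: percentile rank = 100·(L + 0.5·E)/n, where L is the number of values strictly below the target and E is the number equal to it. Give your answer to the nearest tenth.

Count below 67: L = 11; count equal: E = 1; n = 19.
Percentile rank = 100·(11 + 0.5·1)/19 = 100·11.5/19 = 60.53.

60.5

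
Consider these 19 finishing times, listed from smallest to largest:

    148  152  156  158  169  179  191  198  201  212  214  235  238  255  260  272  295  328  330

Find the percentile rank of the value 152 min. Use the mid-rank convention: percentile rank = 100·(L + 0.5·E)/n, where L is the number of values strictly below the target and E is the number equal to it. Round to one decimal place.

7.9

Count below 152: L = 1; count equal: E = 1; n = 19.
Percentile rank = 100·(1 + 0.5·1)/19 = 100·1.5/19 = 7.895.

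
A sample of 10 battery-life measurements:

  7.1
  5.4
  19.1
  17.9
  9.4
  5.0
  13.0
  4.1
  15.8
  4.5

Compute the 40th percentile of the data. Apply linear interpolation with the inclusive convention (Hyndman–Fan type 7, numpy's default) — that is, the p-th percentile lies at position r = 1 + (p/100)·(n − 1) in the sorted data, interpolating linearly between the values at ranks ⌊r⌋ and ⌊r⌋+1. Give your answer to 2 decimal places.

Sorted: 4.1, 4.5, 5.0, 5.4, 7.1, 9.4, 13.0, 15.8, 17.9, 19.1.
n = 10.
r = 1 + (40/100)·(10 − 1) = 1 + 3.6 = 4.6.
Rank 4 is 5.4 and rank 5 is 7.1.
Interpolate: 5.4 + 0.6·(7.1 − 5.4) = 5.4 + 0.6·1.7 = 6.42.

6.42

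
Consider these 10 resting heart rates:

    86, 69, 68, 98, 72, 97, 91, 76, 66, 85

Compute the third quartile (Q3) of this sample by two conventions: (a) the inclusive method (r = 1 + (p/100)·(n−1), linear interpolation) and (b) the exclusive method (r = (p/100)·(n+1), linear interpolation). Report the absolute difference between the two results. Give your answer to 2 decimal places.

Sorted: 66, 68, 69, 72, 76, 85, 86, 91, 97, 98.
n = 10.
(a) r = 7.75; between ranks 7 (86) and 8 (91): 89.75.
(b) r = 8.25; between ranks 8 (91) and 9 (97): 92.5.
|89.75 − 92.5| = 2.75.

2.75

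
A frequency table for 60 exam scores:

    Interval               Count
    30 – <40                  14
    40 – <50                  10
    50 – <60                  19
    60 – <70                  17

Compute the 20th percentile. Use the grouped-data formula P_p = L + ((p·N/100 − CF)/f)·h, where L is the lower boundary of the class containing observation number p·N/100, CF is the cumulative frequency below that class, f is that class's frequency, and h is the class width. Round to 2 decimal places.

N = 60; target position k = 20/100 · 60 = 12.
Cumulative frequencies: 14, 24, 43, 60.
Observation 12 falls in the class 30 – <40.
L = 30, CF = 0, f = 14, h = 10.
P20 = 30 + ((12 − 0)/14)·10 = 30 + 8.57143 = 38.5714.

38.57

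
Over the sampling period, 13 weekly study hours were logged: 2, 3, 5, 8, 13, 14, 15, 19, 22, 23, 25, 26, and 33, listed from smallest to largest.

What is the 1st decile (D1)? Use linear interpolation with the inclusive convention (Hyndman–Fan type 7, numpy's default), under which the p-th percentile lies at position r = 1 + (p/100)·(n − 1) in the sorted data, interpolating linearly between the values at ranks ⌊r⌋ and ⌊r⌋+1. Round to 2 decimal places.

3.40

n = 13.
r = 1 + (10/100)·(13 − 1) = 1 + 1.2 = 2.2.
Rank 2 is 3 and rank 3 is 5.
Interpolate: 3 + 0.2·(5 − 3) = 3 + 0.2·2 = 3.4.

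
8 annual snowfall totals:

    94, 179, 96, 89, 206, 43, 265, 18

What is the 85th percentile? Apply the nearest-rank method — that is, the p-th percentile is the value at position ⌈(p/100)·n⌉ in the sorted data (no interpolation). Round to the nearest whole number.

Sorted: 18, 43, 89, 94, 96, 179, 206, 265.
n = 8.
Position = ⌈85/100 · 8⌉ = ⌈6.8⌉ = 7.
The value at rank 7 is 206.

206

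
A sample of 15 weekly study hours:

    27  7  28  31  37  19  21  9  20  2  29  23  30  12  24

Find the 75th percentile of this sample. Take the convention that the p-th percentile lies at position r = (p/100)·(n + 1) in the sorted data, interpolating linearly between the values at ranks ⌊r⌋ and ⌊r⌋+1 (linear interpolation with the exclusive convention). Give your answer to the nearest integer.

29

Sorted: 2, 7, 9, 12, 19, 20, 21, 23, 24, 27, 28, 29, 30, 31, 37.
n = 15.
r = (75/100)·(15 + 1) = 12.
r is an integer, so P75 is the value at rank 12: 29.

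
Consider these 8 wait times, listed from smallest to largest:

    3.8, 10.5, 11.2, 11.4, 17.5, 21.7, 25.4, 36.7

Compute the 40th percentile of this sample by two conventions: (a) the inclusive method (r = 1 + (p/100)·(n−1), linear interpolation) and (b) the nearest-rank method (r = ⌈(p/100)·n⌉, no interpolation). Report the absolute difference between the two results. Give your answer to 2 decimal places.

n = 8.
(a) r = 3.8; between ranks 3 (11.2) and 4 (11.4): 11.36.
(b) the nearest-rank method: rank 4 → 11.4.
|11.36 − 11.4| = 0.04.

0.04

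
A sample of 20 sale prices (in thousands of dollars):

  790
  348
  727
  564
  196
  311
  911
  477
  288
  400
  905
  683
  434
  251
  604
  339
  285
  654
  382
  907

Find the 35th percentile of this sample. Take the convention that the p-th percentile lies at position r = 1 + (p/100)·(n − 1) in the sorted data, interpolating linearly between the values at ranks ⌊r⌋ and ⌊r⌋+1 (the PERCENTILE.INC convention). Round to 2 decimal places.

Sorted: 196, 251, 285, 288, 311, 339, 348, 382, 400, 434, 477, 564, 604, 654, 683, 727, 790, 905, 907, 911.
n = 20.
r = 1 + (35/100)·(20 − 1) = 1 + 6.65 = 7.65.
Rank 7 is 348 and rank 8 is 382.
Interpolate: 348 + 0.65·(382 − 348) = 348 + 0.65·34 = 370.1.

370.10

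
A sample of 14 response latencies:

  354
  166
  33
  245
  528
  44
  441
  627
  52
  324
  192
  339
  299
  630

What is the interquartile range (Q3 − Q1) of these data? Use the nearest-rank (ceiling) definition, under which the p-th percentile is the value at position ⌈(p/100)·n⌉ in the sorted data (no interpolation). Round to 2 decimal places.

Sorted: 33, 44, 52, 166, 192, 245, 299, 324, 339, 354, 441, 528, 627, 630.
n = 14.
P25: rank ⌈25/100·14⌉ = 4 → 166.
P75: rank ⌈75/100·14⌉ = 11 → 441.
Difference: 441 − 166 = 275.

275.00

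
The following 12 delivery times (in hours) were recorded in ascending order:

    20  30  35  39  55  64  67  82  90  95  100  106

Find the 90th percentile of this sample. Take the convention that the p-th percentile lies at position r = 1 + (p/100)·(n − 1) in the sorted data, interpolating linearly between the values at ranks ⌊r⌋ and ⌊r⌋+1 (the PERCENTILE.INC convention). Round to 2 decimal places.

99.50

n = 12.
r = 1 + (90/100)·(12 − 1) = 1 + 9.9 = 10.9.
Rank 10 is 95 and rank 11 is 100.
Interpolate: 95 + 0.9·(100 − 95) = 95 + 0.9·5 = 99.5.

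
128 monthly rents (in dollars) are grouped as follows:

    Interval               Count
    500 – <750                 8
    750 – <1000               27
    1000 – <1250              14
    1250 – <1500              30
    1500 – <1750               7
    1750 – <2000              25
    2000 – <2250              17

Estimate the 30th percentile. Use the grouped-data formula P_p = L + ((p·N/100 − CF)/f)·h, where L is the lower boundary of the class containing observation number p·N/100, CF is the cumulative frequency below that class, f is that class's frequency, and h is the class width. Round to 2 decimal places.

N = 128; target position k = 30/100 · 128 = 38.4.
Cumulative frequencies: 8, 35, 49, 79, 86, 111, 128.
Observation 38.4 falls in the class 1000 – <1250.
L = 1000, CF = 35, f = 14, h = 250.
P30 = 1000 + ((38.4 − 35)/14)·250 = 1000 + 60.7143 = 1060.71.

1060.71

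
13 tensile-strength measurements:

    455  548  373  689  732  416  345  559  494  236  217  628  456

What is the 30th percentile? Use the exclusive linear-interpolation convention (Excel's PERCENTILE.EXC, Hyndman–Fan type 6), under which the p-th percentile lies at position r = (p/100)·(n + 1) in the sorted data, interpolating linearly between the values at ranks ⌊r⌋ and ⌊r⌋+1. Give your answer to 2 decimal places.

Sorted: 217, 236, 345, 373, 416, 455, 456, 494, 548, 559, 628, 689, 732.
n = 13.
r = (30/100)·(13 + 1) = 4.2.
Rank 4 is 373 and rank 5 is 416.
Interpolate: 373 + 0.2·(416 − 373) = 373 + 0.2·43 = 381.6.

381.60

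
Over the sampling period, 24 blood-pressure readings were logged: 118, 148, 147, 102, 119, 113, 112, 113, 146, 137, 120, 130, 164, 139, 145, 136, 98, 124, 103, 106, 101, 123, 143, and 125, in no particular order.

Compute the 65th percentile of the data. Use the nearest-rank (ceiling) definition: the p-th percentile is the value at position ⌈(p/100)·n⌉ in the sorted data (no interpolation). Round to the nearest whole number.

136

Sorted: 98, 101, 102, 103, 106, 112, 113, 113, 118, 119, 120, 123, 124, 125, 130, 136, 137, 139, 143, 145, 146, 147, 148, 164.
n = 24.
Position = ⌈65/100 · 24⌉ = ⌈15.6⌉ = 16.
The value at rank 16 is 136.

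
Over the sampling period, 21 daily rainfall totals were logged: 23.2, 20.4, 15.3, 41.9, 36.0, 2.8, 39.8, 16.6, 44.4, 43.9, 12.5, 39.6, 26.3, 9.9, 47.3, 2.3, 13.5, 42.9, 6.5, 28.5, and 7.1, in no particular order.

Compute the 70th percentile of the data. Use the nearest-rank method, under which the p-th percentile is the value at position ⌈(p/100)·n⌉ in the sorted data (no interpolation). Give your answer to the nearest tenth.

39.6

Sorted: 2.3, 2.8, 6.5, 7.1, 9.9, 12.5, 13.5, 15.3, 16.6, 20.4, 23.2, 26.3, 28.5, 36.0, 39.6, 39.8, 41.9, 42.9, 43.9, 44.4, 47.3.
n = 21.
Position = ⌈70/100 · 21⌉ = ⌈14.7⌉ = 15.
The value at rank 15 is 39.6.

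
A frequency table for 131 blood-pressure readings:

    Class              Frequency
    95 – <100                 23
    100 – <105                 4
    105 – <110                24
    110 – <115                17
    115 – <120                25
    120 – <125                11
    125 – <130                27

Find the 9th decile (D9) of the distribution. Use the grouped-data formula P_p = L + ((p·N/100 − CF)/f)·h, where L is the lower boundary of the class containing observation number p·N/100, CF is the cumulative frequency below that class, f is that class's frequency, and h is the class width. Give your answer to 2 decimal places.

N = 131; target position k = 90/100 · 131 = 117.9.
Cumulative frequencies: 23, 27, 51, 68, 93, 104, 131.
Observation 117.9 falls in the class 125 – <130.
L = 125, CF = 104, f = 27, h = 5.
P90 = 125 + ((117.9 − 104)/27)·5 = 125 + 2.57407 = 127.574.

127.57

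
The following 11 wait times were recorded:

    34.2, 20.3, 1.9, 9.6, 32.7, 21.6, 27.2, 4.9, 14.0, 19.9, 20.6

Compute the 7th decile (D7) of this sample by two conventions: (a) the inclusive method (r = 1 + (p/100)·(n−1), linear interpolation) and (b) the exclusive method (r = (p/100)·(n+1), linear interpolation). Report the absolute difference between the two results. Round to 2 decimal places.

2.24

Sorted: 1.9, 4.9, 9.6, 14.0, 19.9, 20.3, 20.6, 21.6, 27.2, 32.7, 34.2.
n = 11.
(a) r = 8 → value at rank 8 = 21.6.
(b) r = 8.4; between ranks 8 (21.6) and 9 (27.2): 23.84.
|21.6 − 23.84| = 2.24.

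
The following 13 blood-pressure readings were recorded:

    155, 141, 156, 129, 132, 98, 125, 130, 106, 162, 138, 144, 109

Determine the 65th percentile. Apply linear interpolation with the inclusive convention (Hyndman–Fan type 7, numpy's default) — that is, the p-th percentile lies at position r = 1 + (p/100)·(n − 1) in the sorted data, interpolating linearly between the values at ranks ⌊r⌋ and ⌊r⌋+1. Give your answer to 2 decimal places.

140.40

Sorted: 98, 106, 109, 125, 129, 130, 132, 138, 141, 144, 155, 156, 162.
n = 13.
r = 1 + (65/100)·(13 − 1) = 1 + 7.8 = 8.8.
Rank 8 is 138 and rank 9 is 141.
Interpolate: 138 + 0.8·(141 − 138) = 138 + 0.8·3 = 140.4.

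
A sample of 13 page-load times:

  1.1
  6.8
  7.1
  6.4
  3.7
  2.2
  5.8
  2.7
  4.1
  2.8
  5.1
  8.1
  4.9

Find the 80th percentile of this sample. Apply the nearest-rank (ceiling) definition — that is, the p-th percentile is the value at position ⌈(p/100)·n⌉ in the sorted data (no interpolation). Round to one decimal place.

6.8

Sorted: 1.1, 2.2, 2.7, 2.8, 3.7, 4.1, 4.9, 5.1, 5.8, 6.4, 6.8, 7.1, 8.1.
n = 13.
Position = ⌈80/100 · 13⌉ = ⌈10.4⌉ = 11.
The value at rank 11 is 6.8.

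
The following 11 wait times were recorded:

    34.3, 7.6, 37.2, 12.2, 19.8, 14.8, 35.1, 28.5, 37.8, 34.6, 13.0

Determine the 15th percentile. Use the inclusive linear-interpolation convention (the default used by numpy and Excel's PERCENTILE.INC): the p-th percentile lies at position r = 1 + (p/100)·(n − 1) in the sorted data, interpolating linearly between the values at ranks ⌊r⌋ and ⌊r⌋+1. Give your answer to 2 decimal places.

12.60

Sorted: 7.6, 12.2, 13.0, 14.8, 19.8, 28.5, 34.3, 34.6, 35.1, 37.2, 37.8.
n = 11.
r = 1 + (15/100)·(11 − 1) = 1 + 1.5 = 2.5.
Rank 2 is 12.2 and rank 3 is 13.0.
Interpolate: 12.2 + 0.5·(13.0 − 12.2) = 12.2 + 0.5·0.8 = 12.6.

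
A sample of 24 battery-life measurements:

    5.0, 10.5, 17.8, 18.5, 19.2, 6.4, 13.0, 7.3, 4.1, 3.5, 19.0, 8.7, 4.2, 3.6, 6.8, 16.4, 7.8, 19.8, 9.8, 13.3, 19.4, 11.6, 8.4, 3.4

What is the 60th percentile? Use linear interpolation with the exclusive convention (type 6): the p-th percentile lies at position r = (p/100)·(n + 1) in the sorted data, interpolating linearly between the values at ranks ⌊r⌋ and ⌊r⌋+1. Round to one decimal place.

11.6

Sorted: 3.4, 3.5, 3.6, 4.1, 4.2, 5.0, 6.4, 6.8, 7.3, 7.8, 8.4, 8.7, 9.8, 10.5, 11.6, 13.0, 13.3, 16.4, 17.8, 18.5, 19.0, 19.2, 19.4, 19.8.
n = 24.
r = (60/100)·(24 + 1) = 15.
r is an integer, so P60 is the value at rank 15: 11.6.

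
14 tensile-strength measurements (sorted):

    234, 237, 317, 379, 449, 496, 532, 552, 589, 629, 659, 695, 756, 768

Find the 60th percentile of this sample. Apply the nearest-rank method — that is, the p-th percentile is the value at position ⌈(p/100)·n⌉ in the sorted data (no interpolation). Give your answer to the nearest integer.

589

n = 14.
Position = ⌈60/100 · 14⌉ = ⌈8.4⌉ = 9.
The value at rank 9 is 589.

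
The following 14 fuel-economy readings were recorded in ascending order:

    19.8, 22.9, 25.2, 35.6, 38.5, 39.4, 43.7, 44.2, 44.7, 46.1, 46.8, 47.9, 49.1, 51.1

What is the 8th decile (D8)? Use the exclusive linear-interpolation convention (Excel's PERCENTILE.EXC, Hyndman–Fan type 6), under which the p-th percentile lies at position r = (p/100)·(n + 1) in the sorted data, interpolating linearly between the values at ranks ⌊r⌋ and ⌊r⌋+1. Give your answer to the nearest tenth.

47.9

n = 14.
r = (80/100)·(14 + 1) = 12.
r is an integer, so P80 is the value at rank 12: 47.9.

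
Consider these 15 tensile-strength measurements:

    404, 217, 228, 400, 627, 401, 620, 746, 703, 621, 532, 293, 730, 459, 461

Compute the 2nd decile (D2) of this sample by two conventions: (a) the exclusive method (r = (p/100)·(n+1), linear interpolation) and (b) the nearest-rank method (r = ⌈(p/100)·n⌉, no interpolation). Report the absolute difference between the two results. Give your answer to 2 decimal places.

Sorted: 217, 228, 293, 400, 401, 404, 459, 461, 532, 620, 621, 627, 703, 730, 746.
n = 15.
(a) r = 3.2; between ranks 3 (293) and 4 (400): 314.4.
(b) the nearest-rank method: rank 3 → 293.
|314.4 − 293| = 21.4.

21.40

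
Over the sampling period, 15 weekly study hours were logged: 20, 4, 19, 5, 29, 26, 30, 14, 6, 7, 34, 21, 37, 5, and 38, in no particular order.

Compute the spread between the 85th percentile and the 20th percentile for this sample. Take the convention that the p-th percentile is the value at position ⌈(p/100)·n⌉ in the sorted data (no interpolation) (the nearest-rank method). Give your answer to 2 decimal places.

Sorted: 4, 5, 5, 6, 7, 14, 19, 20, 21, 26, 29, 30, 34, 37, 38.
n = 15.
P20: rank ⌈20/100·15⌉ = 3 → 5.
P85: rank ⌈85/100·15⌉ = 13 → 34.
Difference: 34 − 5 = 29.

29.00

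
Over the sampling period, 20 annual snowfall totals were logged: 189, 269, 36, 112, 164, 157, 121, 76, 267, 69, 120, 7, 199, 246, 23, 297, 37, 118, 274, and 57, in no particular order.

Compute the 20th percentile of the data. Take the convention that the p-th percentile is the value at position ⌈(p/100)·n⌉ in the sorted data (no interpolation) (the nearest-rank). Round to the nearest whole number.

Sorted: 7, 23, 36, 37, 57, 69, 76, 112, 118, 120, 121, 157, 164, 189, 199, 246, 267, 269, 274, 297.
n = 20.
Position = ⌈20/100 · 20⌉ = ⌈4⌉ = 4.
The value at rank 4 is 37.

37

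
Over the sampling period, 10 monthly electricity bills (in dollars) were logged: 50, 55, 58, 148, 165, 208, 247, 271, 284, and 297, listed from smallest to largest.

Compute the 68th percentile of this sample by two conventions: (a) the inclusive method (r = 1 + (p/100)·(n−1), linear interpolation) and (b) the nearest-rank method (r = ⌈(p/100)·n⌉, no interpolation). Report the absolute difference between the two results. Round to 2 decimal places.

2.88

n = 10.
(a) r = 7.12; between ranks 7 (247) and 8 (271): 249.88.
(b) the nearest-rank method: rank 7 → 247.
|249.88 − 247| = 2.88.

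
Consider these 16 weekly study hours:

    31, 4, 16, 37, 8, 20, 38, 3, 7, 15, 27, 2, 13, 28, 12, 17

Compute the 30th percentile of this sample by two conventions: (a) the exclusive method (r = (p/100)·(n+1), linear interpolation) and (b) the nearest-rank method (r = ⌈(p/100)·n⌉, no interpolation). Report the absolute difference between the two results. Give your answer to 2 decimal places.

0.40

Sorted: 2, 3, 4, 7, 8, 12, 13, 15, 16, 17, 20, 27, 28, 31, 37, 38.
n = 16.
(a) r = 5.1; between ranks 5 (8) and 6 (12): 8.4.
(b) the nearest-rank method: rank 5 → 8.
|8.4 − 8| = 0.4.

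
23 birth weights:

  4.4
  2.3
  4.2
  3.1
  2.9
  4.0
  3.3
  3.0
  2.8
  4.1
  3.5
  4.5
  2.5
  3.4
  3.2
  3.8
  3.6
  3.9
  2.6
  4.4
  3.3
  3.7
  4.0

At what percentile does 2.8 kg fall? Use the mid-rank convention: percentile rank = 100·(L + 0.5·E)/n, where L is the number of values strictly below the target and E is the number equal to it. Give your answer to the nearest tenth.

15.2

Sorted: 2.3, 2.5, 2.6, 2.8, 2.9, 3.0, 3.1, 3.2, 3.3, 3.3, 3.4, 3.5, 3.6, 3.7, 3.8, 3.9, 4.0, 4.0, 4.1, 4.2, 4.4, 4.4, 4.5.
Count below 2.8: L = 3; count equal: E = 1; n = 23.
Percentile rank = 100·(3 + 0.5·1)/23 = 100·3.5/23 = 15.22.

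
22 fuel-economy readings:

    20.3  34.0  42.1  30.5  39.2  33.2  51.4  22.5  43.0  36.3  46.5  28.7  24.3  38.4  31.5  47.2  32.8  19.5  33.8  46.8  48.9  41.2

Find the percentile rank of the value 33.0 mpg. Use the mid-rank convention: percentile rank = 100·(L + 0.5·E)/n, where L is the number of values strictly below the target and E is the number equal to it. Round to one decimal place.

36.4

Sorted: 19.5, 20.3, 22.5, 24.3, 28.7, 30.5, 31.5, 32.8, 33.2, 33.8, 34.0, 36.3, 38.4, 39.2, 41.2, 42.1, 43.0, 46.5, 46.8, 47.2, 48.9, 51.4.
Count below 33.0: L = 8; count equal: E = 0; n = 22.
Percentile rank = 100·(8 + 0.5·0)/22 = 100·8/22 = 36.36.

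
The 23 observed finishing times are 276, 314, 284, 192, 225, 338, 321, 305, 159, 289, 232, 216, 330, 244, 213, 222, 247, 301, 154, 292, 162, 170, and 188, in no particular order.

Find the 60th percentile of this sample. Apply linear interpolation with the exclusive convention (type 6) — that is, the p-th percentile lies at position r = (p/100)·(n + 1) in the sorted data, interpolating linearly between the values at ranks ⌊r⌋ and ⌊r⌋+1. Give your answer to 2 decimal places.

Sorted: 154, 159, 162, 170, 188, 192, 213, 216, 222, 225, 232, 244, 247, 276, 284, 289, 292, 301, 305, 314, 321, 330, 338.
n = 23.
r = (60/100)·(23 + 1) = 14.4.
Rank 14 is 276 and rank 15 is 284.
Interpolate: 276 + 0.4·(284 − 276) = 276 + 0.4·8 = 279.2.

279.20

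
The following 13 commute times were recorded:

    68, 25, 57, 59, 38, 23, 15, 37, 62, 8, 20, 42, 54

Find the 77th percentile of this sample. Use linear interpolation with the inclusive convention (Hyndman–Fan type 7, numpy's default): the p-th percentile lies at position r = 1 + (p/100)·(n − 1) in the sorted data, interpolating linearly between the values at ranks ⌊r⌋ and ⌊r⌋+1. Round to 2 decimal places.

57.48

Sorted: 8, 15, 20, 23, 25, 37, 38, 42, 54, 57, 59, 62, 68.
n = 13.
r = 1 + (77/100)·(13 − 1) = 1 + 9.24 = 10.24.
Rank 10 is 57 and rank 11 is 59.
Interpolate: 57 + 0.24·(59 − 57) = 57 + 0.24·2 = 57.48.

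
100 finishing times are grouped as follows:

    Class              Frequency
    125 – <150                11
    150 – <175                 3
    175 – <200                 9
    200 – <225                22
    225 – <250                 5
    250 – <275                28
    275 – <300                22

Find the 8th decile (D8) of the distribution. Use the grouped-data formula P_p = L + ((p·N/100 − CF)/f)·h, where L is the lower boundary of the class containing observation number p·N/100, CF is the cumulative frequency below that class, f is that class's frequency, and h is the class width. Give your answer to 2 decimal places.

N = 100; target position k = 80/100 · 100 = 80.
Cumulative frequencies: 11, 14, 23, 45, 50, 78, 100.
Observation 80 falls in the class 275 – <300.
L = 275, CF = 78, f = 22, h = 25.
P80 = 275 + ((80 − 78)/22)·25 = 275 + 2.27273 = 277.273.

277.27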